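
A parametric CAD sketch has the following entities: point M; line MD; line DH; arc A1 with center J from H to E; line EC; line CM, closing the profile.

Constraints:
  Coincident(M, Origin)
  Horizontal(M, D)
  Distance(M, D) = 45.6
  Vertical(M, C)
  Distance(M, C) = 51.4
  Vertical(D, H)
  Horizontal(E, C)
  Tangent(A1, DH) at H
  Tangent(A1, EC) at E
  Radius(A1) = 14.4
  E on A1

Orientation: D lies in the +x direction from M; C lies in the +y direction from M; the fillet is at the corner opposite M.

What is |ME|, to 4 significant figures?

60.13

M is at the origin; MD is horizontal with |MD| = 45.6 and D on the +x side, so D = (45.60, 0.000). M and C share the same x with |MC| = 51.4 and C on the +y side, so C = (0.000, 51.40). The virtual corner opposite M is at (45.60, 51.40). The tangent condition forces JH to be normal to DH and since A1 is tangent to EC there, JE ⟂ EC, with radius 14.4, so the center J sits 14.4 in from both sides at J = (31.20, 37.00). That places the tangent points at H = (45.60, 37.00) on DH and E = (31.20, 51.40) on EC. Then |ME| = |E − M| = 60.13.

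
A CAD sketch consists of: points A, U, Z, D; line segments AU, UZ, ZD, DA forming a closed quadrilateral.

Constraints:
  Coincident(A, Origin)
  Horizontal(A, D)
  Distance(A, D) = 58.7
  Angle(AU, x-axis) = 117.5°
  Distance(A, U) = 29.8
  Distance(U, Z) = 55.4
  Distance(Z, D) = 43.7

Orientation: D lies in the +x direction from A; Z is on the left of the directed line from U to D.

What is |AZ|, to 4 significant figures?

56.29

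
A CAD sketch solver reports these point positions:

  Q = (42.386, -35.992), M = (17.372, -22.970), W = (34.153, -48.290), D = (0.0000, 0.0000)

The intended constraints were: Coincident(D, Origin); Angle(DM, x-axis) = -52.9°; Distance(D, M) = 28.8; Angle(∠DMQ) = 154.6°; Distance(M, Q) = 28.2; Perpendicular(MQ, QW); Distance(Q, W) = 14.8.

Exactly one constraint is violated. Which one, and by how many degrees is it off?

Perpendicular(MQ, QW) — off by 6.30°.

D = (0.00, 0.00) ✓; DM at -52.90° ✓; |DM| = 28.80 ✓; ∠DMQ = 154.6° ✓; |MQ| = 28.20 ✓; ∠(MQ, QW) = 96.30° ✗; |QW| = 14.80 ✓.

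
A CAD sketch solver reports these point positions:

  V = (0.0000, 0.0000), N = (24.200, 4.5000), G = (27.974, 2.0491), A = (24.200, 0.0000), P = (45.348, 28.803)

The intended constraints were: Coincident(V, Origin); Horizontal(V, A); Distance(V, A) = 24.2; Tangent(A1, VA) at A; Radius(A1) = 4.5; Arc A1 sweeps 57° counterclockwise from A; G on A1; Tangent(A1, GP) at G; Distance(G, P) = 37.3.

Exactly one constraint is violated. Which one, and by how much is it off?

Distance(G, P) = 37.3 — off by 5.40.

V = (0.00, 0.00) ✓; V.y = 0.00, A.y = 0.00 ✓; |VA| = 24.20 ✓; ∠(NA, AV) = 90.00° ✓; |NA| = 4.500 ✓; bearing(N→G) − bearing(N→A) = 57.00° ✓; |NG| = 4.500 ✓; ∠(NG, GP) = 90.00° ✓; |GP| = 31.90 ✗.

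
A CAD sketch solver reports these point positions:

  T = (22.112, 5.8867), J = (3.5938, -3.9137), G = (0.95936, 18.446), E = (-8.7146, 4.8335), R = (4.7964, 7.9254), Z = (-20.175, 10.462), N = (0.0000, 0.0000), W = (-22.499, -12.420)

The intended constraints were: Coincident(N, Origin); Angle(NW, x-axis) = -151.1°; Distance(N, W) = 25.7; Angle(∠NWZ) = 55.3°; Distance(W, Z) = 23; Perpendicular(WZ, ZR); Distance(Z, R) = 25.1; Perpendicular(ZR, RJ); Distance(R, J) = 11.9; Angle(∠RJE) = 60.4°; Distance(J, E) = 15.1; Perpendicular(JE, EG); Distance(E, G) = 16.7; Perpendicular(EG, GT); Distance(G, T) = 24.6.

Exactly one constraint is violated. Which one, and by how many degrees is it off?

Perpendicular(EG, GT) — off by 4.70°.

N = (0.00, 0.00) ✓; NW at -151.1° ✓; |NW| = 25.70 ✓; ∠NWZ = 55.30° ✓; |WZ| = 23.00 ✓; ∠(WZ, ZR) = 90.00° ✓; |ZR| = 25.10 ✓; ∠(ZR, RJ) = 90.00° ✓; |RJ| = 11.90 ✓; ∠RJE = 60.40° ✓; |JE| = 15.10 ✓; ∠(JE, EG) = 90.00° ✓; |EG| = 16.70 ✓; ∠(EG, GT) = 85.30° ✗; |GT| = 24.60 ✓.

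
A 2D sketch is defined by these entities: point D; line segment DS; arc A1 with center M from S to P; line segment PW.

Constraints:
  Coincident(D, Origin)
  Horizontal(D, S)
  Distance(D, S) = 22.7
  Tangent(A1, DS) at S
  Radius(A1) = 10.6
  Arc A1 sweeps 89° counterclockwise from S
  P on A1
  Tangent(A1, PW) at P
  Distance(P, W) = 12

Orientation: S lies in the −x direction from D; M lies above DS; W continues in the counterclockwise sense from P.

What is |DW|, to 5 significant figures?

25.373

D is at the origin; D and S share the same y with |DS| = 22.7 and S on the −x side, so S = (-22.700, 0.0000). Tangency of A1 to DS means the radius MS is perpendicular to DS, so M = S + (0, 10.6) = (-22.700, 10.600). On A1, S sits at bearing -90° from M; an 89° counterclockwise sweep puts P at bearing -1°, so P = M + 10.6·(cos -1°, sin -1°) = (-12.102, 10.415). A1 meets PW tangentially, so MP is at right angles to PW, so PW runs along (−sin -1°, cos -1°); with |PW| = 12.0, W = (-11.892, 22.413). Then |DW| = |W − D| = 25.373.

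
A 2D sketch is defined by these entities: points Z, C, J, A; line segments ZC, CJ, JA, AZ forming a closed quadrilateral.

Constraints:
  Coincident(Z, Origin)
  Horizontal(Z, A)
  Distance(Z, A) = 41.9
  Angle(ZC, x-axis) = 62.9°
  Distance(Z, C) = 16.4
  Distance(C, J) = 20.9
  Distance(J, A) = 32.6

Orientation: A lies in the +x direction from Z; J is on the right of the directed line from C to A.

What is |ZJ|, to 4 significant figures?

11.65

Checks: |CJ| = 20.90 ✓; |JA| = 32.60 ✓.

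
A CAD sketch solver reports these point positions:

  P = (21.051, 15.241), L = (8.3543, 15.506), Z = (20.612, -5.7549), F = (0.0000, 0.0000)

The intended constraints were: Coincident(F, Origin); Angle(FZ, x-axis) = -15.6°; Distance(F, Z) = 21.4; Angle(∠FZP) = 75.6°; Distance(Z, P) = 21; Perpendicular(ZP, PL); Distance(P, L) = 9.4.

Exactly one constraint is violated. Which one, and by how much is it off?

Distance(P, L) = 9.4 — off by 3.30.

F = (0.00, 0.00) ✓; FZ at -15.60° ✓; |FZ| = 21.40 ✓; ∠FZP = 75.60° ✓; |ZP| = 21.00 ✓; ∠(ZP, PL) = 90.00° ✓; |PL| = 12.70 ✗.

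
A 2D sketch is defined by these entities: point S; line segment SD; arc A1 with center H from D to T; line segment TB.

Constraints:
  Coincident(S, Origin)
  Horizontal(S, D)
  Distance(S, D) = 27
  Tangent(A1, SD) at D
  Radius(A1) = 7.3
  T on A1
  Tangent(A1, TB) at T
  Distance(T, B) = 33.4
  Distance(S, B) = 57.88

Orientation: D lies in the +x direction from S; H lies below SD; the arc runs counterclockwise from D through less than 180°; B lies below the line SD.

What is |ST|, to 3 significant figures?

25.0

S is at the origin; S and D share the same y with |SD| = 27.0 and D on the +x side, so D = (27.0, 0.00). The tangent condition forces HD to be normal to SD, so H = D + (0, -7.3) = (27.0, -7.30). Since HT ⟂ TB (tangency), |HB| = √(7.3² + 33.4²) = 34.2 regardless of where T sits on A1. So B lies on both circle(S, 57.88) and circle(H, 34.2); the below-SD intersection is B = (45.1, -36.3). T is the foot of the tangent from B: T = (21.8, -12.4).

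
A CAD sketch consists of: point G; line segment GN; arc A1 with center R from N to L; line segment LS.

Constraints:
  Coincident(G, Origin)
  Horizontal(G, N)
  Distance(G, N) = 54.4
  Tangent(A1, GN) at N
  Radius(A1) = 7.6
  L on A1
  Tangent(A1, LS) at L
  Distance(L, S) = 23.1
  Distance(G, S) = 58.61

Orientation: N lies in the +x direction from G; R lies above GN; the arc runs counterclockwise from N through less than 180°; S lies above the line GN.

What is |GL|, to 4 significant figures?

62.04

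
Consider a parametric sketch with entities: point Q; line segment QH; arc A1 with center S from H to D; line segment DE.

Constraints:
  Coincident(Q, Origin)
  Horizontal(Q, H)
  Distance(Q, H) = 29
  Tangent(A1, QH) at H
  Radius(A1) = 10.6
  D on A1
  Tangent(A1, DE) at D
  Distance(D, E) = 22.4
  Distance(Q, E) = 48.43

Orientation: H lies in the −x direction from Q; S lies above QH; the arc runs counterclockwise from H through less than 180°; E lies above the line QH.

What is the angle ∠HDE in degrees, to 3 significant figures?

117°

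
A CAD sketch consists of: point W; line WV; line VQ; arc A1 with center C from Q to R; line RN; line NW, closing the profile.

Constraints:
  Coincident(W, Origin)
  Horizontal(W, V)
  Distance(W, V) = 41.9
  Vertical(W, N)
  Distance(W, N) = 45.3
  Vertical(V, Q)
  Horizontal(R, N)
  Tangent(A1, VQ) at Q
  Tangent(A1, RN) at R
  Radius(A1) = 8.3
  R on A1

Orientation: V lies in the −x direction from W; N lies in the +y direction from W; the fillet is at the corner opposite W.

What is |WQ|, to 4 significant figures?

55.90

W is at the origin; WV is horizontal with |WV| = 41.9 and V on the −x side, so V = (-41.90, 0.000). W and N share the same x with |WN| = 45.3 and N on the +y side, so N = (0.000, 45.30). The virtual corner opposite W is at (-41.90, 45.30). Tangency of A1 to VQ means the radius CQ is perpendicular to VQ and A1 meets RN tangentially, so CR is at right angles to RN, with radius 8.3, so the center C sits 8.3 in from both sides at C = (-33.60, 37.00). That places the tangent points at Q = (-41.90, 37.00) on VQ and R = (-33.60, 45.30) on RN. Then |WQ| = |Q − W| = 55.90.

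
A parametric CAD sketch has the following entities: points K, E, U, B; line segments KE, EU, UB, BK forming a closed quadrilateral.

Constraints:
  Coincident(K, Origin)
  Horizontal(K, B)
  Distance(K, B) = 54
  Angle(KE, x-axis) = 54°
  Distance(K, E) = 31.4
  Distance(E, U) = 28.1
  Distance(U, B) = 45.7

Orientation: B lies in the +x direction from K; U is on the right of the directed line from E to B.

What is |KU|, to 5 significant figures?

8.3454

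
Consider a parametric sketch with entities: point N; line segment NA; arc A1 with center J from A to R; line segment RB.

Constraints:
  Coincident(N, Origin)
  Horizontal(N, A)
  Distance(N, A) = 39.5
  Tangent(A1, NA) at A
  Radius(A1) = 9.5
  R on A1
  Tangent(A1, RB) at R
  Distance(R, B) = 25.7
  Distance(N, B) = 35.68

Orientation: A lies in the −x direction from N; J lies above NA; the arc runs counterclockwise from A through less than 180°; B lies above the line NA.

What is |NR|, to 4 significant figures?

31.32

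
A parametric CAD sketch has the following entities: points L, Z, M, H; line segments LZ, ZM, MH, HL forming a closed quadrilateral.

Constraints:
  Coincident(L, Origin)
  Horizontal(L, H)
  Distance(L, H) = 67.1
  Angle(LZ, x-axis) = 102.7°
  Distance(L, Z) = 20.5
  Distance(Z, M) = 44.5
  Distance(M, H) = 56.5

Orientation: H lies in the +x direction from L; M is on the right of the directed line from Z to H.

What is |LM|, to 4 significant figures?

24.87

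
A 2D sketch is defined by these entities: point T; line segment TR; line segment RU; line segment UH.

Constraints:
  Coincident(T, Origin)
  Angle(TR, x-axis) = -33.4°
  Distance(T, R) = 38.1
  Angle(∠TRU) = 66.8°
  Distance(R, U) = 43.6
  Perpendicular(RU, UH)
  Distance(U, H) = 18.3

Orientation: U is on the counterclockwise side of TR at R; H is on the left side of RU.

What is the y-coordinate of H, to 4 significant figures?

25.18

T is at the origin; TR runs at -33.4° with length 38.1, so R = 38.1·(cos -33.4°, sin -33.4°) = (31.81, -20.97). ∠TRU = 66.8°, so RU runs at -33.4° + (180° − 66.8°) = 79.80° from the x-axis; with |RU| = 43.6, U = R + 43.6·(cos 79.80°, sin 79.80°) = (39.53, 21.94). RU is perpendicular to UH; with |UH| = 18.3 on the left of RU, H = U + 18.3·(-0.9842, 0.1771) = (21.52, 25.18). So H.y = 25.18.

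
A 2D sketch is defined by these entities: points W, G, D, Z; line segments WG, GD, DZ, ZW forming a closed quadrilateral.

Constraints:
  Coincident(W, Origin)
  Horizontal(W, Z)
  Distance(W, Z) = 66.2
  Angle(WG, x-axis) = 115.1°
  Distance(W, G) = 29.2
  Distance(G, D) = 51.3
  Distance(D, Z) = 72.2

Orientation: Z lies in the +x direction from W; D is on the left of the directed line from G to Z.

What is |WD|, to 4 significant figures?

65.65

Checks: |WZ| = 66.20 ✓; |WG| = 29.20 ✓; |GD| = 51.30 ✓; |DZ| = 72.20 ✓.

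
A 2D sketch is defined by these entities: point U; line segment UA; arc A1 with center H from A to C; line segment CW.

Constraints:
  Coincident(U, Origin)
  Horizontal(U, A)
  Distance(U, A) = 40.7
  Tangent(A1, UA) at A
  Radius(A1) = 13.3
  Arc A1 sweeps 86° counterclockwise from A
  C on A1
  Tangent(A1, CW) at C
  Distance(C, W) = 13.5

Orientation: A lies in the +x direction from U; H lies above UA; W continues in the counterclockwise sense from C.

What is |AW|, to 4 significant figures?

29.49

U is at the origin; UA is horizontal with |UA| = 40.7 and A on the +x side, so A = (40.70, 0.000). Tangency of A1 to UA means the radius HA is perpendicular to UA, so H = A + (0, 13.3) = (40.70, 13.30). On A1, A sits at bearing -90° from H; an 86° counterclockwise sweep puts C at bearing -4°, so C = H + 13.3·(cos -4°, sin -4°) = (53.97, 12.37). Tangency of A1 to CW means the radius HC is perpendicular to CW, so CW runs along (−sin -4°, cos -4°); with |CW| = 13.5, W = (54.91, 25.84). Then |AW| = |W − A| = 29.49.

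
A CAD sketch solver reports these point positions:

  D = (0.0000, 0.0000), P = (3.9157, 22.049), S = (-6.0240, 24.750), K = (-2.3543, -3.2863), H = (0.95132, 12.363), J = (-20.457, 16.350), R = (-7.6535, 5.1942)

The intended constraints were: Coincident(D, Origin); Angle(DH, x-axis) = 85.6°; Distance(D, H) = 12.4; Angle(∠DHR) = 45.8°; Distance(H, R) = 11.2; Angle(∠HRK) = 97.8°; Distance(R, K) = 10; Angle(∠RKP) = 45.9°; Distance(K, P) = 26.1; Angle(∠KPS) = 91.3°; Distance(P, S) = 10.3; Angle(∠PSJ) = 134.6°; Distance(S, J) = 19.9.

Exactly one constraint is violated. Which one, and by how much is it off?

Distance(S, J) = 19.9 — off by 3.20.

D = (0.00, 0.00) ✓; DH at 85.60° ✓; |DH| = 12.40 ✓; ∠DHR = 45.80° ✓; |HR| = 11.20 ✓; ∠HRK = 97.80° ✓; |RK| = 10.00 ✓; ∠RKP = 45.90° ✓; |KP| = 26.10 ✓; ∠KPS = 91.30° ✓; |PS| = 10.30 ✓; ∠PSJ = 134.6° ✓; |SJ| = 16.70 ✗.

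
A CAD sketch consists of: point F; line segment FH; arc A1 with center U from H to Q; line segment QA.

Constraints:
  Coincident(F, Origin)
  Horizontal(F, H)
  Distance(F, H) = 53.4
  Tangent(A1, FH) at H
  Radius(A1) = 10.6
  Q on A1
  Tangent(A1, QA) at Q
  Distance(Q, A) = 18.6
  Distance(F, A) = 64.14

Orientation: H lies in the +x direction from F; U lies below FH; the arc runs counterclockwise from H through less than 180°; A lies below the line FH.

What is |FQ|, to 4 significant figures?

47.84

Checks: ∠(UH, HF) = 90.00° ✓; |UH| = 10.60 ✓; |UQ| = 10.60 ✓; ∠(UQ, QA) = 90.00° ✓; |QA| = 18.60 ✓; |FA| = 64.14 ✓.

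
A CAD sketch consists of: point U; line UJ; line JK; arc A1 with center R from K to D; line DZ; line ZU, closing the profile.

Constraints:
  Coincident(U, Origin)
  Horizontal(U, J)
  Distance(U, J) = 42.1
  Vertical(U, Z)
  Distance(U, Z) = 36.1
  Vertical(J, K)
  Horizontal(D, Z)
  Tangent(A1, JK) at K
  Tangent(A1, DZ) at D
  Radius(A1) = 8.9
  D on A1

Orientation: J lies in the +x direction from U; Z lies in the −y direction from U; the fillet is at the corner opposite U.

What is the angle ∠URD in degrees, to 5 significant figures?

129.33°

U is at the origin; UJ is horizontal with |UJ| = 42.1 and J on the +x side, so J = (42.100, 0.0000). U and Z share the same x with |UZ| = 36.1 and Z on the −y side, so Z = (0.0000, -36.100). The virtual corner opposite U is at (42.100, -36.100). Tangency of A1 to JK means the radius RK is perpendicular to JK and A1 meets DZ tangentially, so RD is at right angles to DZ, with radius 8.9, so the center R sits 8.9 in from both sides at R = (33.200, -27.200). That places the tangent points at K = (42.100, -27.200) on JK and D = (33.200, -36.100) on DZ. Then cos ∠URD = RU·RD / (|RU||RD|), giving 129.33°.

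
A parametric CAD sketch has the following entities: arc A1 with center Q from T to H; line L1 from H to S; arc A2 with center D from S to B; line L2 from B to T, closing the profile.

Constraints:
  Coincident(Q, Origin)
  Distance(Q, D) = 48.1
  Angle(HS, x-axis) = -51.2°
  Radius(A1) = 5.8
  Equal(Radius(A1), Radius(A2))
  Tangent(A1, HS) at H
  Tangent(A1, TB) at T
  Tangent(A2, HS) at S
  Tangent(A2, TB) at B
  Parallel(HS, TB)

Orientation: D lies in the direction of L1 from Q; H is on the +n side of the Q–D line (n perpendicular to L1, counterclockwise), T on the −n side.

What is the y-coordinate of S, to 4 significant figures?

-33.85

The slot axis is L1's direction at -51.2°, so u = (cos -51.2°, sin -51.2°) = (0.6266, -0.7793) and n = (−sin -51.2°, cos -51.2°) = (0.7793, 0.6266). Q is at the origin and D lies 48.1 along u from Q, so D = 48.1·u = (30.14, -37.49). Tangency of A1 to both parallel lines with radius 5.8 puts H and T at Q ± 5.8·n: H = (4.520, 3.634), T = (-4.520, -3.634). Equal radii place S and B the same way about D: S = D + 5.8·n = (34.66, -33.85), B = D − 5.8·n = (25.62, -41.12). So S.y = -33.85.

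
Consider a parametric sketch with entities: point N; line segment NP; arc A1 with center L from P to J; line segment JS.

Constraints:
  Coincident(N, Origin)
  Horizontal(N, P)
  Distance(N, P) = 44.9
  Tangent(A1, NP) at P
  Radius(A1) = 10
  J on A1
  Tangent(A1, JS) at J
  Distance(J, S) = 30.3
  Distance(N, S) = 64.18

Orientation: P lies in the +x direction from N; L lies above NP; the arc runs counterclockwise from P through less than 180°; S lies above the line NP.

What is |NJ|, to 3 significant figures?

56.0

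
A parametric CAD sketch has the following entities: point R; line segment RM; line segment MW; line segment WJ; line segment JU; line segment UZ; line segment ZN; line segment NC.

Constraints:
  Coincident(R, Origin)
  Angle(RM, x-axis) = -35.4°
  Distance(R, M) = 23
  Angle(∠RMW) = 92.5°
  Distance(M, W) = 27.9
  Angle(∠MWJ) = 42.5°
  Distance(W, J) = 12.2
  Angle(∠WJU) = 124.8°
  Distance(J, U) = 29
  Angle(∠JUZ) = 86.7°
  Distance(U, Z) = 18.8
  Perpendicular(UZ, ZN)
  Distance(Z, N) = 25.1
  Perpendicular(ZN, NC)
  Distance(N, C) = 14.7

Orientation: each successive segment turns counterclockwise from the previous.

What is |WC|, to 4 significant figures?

12.97

UZ is perpendicular to ZN, so ZN runs at 68.10°; with |ZN| = 25.1, N = (38.32, -3.306). ZN is perpendicular to NC, so NC runs at 158.1°; with |NC| = 14.7, C = (24.68, 2.177). Then |WC| = |C − W| = 12.97.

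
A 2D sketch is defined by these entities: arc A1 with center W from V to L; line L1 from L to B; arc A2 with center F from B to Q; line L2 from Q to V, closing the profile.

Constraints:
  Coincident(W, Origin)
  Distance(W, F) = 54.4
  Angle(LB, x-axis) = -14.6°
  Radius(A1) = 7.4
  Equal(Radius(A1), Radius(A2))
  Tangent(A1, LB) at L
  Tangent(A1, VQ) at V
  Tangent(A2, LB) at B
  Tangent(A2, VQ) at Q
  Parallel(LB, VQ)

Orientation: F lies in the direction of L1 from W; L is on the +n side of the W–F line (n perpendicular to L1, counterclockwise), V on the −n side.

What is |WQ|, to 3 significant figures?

54.9

The slot axis is L1's direction at -14.6°, so u = (cos -14.6°, sin -14.6°) = (0.968, -0.252) and n = (−sin -14.6°, cos -14.6°) = (0.252, 0.968). W is at the origin and F lies 54.4 along u from W, so F = 54.4·u = (52.6, -13.7). Tangency of A1 to both parallel lines with radius 7.4 puts L and V at W ± 7.4·n: L = (1.87, 7.16), V = (-1.87, -7.16). Equal radii place B and Q the same way about F: B = F + 7.4·n = (54.5, -6.55), Q = F − 7.4·n = (50.8, -20.9). Then |WQ| = |Q − W| = 54.9.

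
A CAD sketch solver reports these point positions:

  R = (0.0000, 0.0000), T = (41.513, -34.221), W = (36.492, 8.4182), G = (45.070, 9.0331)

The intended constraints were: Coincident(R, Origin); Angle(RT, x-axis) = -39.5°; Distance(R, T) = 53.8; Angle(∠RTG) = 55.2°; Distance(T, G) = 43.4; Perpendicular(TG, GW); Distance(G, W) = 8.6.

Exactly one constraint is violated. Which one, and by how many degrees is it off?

Perpendicular(TG, GW) — off by 8.80°.

R = (0.00, 0.00) ✓; RT at -39.50° ✓; |RT| = 53.80 ✓; ∠RTG = 55.20° ✓; |TG| = 43.40 ✓; ∠(TG, GW) = 98.80° ✗; |GW| = 8.600 ✓.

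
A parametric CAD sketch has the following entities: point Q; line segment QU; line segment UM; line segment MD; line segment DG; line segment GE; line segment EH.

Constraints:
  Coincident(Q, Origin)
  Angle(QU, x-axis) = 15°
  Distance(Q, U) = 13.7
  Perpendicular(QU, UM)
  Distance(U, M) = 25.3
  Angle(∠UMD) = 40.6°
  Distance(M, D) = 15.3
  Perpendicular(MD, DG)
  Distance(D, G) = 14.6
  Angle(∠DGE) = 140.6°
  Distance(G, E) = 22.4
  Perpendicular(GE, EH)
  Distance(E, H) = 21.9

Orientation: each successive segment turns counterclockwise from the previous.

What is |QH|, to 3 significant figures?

45.6

Q is at the origin; QU runs at 15.0° with length 13.7, so U = (13.2, 3.55). The perpendicularity gives UM at right angles to QU, so UM runs at 105°; with |UM| = 25.3, M = (6.69, 28.0). ∠UMD = 40.6° gives MD at -116° from the x-axis; with |MD| = 15.3, D = (0.0742, 14.2). MD is perpendicular to DG, so DG runs at -25.6°; with |DG| = 14.6, G = (13.2, 7.88). ∠DGE = 140.6° gives GE at 13.8° from the x-axis; with |GE| = 22.4, E = (35.0, 13.2). The perpendicularity gives EH at right angles to GE, so EH runs at 104°; with |EH| = 21.9, H = (29.8, 34.5). Then |QH| = |H − Q| = 45.6.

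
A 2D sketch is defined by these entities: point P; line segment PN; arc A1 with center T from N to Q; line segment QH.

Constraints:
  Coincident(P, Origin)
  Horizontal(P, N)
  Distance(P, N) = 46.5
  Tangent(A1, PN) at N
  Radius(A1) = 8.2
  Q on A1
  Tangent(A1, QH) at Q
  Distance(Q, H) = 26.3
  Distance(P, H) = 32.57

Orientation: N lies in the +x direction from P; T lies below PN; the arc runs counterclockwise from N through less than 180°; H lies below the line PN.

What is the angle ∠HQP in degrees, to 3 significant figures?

53.6°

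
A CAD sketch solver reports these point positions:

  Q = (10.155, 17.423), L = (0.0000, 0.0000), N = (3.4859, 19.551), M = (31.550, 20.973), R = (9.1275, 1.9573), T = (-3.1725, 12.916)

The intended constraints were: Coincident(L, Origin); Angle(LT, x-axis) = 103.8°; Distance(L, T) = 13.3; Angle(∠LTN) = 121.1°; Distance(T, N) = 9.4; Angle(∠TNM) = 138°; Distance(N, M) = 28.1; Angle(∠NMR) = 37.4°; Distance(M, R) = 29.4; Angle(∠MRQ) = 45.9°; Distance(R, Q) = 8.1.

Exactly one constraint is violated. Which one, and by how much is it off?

Distance(R, Q) = 8.1 — off by 7.40.

L = (0.00, 0.00) ✓; LT at 103.8° ✓; |LT| = 13.30 ✓; ∠LTN = 121.1° ✓; |TN| = 9.400 ✓; ∠TNM = 138.0° ✓; |NM| = 28.10 ✓; ∠NMR = 37.40° ✓; |MR| = 29.40 ✓; ∠MRQ = 45.90° ✓; |RQ| = 15.50 ✗.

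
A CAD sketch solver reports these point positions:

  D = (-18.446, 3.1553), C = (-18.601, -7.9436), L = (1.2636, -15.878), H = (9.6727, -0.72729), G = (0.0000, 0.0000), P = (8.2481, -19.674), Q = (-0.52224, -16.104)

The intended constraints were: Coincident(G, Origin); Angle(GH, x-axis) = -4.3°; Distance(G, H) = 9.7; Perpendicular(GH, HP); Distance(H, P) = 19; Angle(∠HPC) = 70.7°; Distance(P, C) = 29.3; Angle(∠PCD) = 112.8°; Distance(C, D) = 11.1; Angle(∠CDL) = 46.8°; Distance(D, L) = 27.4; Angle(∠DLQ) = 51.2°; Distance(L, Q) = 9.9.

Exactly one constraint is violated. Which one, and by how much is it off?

Distance(L, Q) = 9.9 — off by 8.10.

G = (0.00, 0.00) ✓; GH at -4.300° ✓; |GH| = 9.700 ✓; ∠(GH, HP) = 90.00° ✓; |HP| = 19.00 ✓; ∠HPC = 70.70° ✓; |PC| = 29.30 ✓; ∠PCD = 112.8° ✓; |CD| = 11.10 ✓; ∠CDL = 46.80° ✓; |DL| = 27.40 ✓; ∠DLQ = 51.21° ✓; |LQ| = 1.800 ✗.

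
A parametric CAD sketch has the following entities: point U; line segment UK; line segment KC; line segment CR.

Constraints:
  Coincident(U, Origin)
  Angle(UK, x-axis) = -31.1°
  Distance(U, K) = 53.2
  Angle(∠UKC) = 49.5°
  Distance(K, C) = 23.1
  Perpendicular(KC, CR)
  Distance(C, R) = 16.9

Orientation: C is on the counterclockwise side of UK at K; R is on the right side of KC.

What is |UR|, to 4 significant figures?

58.49

U is at the origin; UK runs at -31.1° with length 53.2, so K = 53.2·(cos -31.1°, sin -31.1°) = (45.55, -27.48). ∠UKC = 49.5°, so KC runs at -31.1° + (180° − 49.5°) = 99.40° from the x-axis; with |KC| = 23.1, C = K + 23.1·(cos 99.40°, sin 99.40°) = (41.78, -4.690). The perpendicularity gives CR at right angles to KC; with |CR| = 16.9 on the right of KC, R = C + 16.9·(0.9866, 0.1633) = (58.45, -1.930). Then |UR| = |R − U| = 58.49.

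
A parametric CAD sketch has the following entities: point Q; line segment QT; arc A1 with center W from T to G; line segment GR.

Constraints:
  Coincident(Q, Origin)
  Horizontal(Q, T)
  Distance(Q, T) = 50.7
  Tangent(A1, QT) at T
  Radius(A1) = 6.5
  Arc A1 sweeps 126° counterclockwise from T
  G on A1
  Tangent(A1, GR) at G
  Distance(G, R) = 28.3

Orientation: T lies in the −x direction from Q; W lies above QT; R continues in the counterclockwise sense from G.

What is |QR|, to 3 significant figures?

70.4

Q is at the origin; Q and T share the same y with |QT| = 50.7 and T on the −x side, so T = (-50.7, 0.00). A1 meets QT tangentially, so WT is at right angles to QT, so W = T + (0, 6.5) = (-50.7, 6.50). On A1, T sits at bearing -90° from W; a 126° counterclockwise sweep puts G at bearing 36°, so G = W + 6.5·(cos 36°, sin 36°) = (-45.4, 10.3). The tangent condition forces WG to be normal to GR, so GR runs along (−sin 36°, cos 36°); with |GR| = 28.3, R = (-62.1, 33.2). Then |QR| = |R − Q| = 70.4.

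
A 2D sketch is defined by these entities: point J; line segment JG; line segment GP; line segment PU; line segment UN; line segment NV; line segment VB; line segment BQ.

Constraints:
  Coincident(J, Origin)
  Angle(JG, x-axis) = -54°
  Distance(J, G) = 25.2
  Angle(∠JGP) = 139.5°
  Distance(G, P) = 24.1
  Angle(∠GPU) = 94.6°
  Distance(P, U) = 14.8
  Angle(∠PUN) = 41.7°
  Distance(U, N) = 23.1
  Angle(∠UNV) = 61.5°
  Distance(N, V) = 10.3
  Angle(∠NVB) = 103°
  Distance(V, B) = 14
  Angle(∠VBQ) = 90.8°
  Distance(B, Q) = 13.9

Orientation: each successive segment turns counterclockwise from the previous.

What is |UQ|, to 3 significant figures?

11.6

∠NVB = 103.0° gives VB at 45.7° from the x-axis; with |VB| = 14.0, B = (41.5, -18.9). ∠VBQ = 90.8° gives BQ at 135° from the x-axis; with |BQ| = 13.9, Q = (31.6, -9.05). Then |UQ| = |Q − U| = 11.6.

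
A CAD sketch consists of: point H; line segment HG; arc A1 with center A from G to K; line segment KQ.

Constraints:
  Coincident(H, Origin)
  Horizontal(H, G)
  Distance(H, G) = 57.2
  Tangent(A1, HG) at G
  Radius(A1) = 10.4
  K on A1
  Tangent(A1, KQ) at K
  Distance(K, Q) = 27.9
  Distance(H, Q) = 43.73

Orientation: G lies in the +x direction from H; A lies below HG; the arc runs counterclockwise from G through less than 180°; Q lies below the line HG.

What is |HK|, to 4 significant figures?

48.68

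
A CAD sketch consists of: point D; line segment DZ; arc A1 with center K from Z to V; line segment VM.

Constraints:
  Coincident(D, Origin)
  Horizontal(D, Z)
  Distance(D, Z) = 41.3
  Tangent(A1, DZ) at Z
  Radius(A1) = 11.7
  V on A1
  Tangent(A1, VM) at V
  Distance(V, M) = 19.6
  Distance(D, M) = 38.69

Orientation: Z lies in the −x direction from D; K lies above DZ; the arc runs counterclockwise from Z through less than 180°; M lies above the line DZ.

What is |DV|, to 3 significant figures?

31.3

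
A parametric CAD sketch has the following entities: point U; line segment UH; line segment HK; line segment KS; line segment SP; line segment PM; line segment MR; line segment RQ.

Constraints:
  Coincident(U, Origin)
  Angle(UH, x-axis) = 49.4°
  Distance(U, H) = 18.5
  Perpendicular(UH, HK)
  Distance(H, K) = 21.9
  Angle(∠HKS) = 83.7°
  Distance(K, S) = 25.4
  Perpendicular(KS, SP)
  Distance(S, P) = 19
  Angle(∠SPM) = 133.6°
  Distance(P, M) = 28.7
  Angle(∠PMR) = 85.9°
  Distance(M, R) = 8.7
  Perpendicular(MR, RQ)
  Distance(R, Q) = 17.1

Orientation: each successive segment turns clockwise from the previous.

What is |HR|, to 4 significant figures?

10.83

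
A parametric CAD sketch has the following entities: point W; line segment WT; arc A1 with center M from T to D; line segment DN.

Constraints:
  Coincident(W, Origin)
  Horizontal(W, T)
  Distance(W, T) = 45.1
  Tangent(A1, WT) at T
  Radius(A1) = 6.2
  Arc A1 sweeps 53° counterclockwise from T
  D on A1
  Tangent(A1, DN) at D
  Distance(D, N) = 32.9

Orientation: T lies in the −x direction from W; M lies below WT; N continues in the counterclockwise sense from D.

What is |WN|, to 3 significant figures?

75.5

W is at the origin; W and T share the same y with |WT| = 45.1 and T on the −x side, so T = (-45.1, 0.00). Tangency of A1 to WT means the radius MT is perpendicular to WT, so M = T + (0, -6.2) = (-45.1, -6.20). On A1, T sits at bearing 90° from M; a 53° counterclockwise sweep puts D at bearing 143°, so D = M + 6.2·(cos 143°, sin 143°) = (-50.1, -2.47). The tangent condition forces MD to be normal to DN, so DN runs along (−sin 143°, cos 143°); with |DN| = 32.9, N = (-69.9, -28.7). Then |WN| = |N − W| = 75.5.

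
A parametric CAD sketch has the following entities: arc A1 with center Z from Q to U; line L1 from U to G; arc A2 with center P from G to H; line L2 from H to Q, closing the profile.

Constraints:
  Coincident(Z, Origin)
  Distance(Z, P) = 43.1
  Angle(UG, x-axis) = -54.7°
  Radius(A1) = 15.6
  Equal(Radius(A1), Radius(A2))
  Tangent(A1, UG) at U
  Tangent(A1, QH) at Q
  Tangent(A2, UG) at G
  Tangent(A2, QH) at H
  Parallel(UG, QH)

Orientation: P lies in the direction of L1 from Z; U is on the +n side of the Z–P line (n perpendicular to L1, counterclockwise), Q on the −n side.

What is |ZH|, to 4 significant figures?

45.84

Tangency of A1 to both parallel lines with radius 15.6 puts U and Q at Z ± 15.6·n: U = (12.73, 9.015), Q = (-12.73, -9.015). Equal radii place G and H the same way about P: G = P + 15.6·n = (37.64, -26.16), H = P − 15.6·n = (12.17, -44.19). Then |ZH| = |H − Z| = 45.84.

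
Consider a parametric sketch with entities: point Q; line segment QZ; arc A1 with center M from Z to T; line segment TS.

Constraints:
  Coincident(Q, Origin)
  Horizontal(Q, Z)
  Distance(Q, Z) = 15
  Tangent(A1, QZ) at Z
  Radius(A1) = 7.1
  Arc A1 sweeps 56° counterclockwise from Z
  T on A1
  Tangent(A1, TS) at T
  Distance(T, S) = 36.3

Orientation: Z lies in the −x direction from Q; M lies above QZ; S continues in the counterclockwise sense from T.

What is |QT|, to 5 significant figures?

9.6362

Q is at the origin; Q and Z share the same y with |QZ| = 15.0 and Z on the −x side, so Z = (-15.000, 0.0000). Since A1 is tangent to QZ there, MZ ⟂ QZ, so M = Z + (0, 7.1) = (-15.000, 7.1000). On A1, Z sits at bearing -90° from M; a 56° counterclockwise sweep puts T at bearing -34°, so T = M + 7.1·(cos -34°, sin -34°) = (-9.1138, 3.1297). Then |QT| = |T − Q| = 9.6362.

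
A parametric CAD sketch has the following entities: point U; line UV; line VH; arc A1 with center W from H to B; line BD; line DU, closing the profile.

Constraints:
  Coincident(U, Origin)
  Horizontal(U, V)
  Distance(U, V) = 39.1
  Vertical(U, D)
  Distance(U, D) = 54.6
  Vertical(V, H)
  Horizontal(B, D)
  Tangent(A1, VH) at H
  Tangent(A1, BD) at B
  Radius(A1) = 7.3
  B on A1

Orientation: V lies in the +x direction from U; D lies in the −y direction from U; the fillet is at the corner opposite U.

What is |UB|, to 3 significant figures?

63.2

The virtual corner opposite U is at (39.1, -54.6). Tangency of A1 to VH means the radius WH is perpendicular to VH and tangency of A1 to BD means the radius WB is perpendicular to BD, with radius 7.3, so the center W sits 7.3 in from both sides at W = (31.8, -47.3). That places the tangent points at H = (39.1, -47.3) on VH and B = (31.8, -54.6) on BD. Then |UB| = |B − U| = 63.2.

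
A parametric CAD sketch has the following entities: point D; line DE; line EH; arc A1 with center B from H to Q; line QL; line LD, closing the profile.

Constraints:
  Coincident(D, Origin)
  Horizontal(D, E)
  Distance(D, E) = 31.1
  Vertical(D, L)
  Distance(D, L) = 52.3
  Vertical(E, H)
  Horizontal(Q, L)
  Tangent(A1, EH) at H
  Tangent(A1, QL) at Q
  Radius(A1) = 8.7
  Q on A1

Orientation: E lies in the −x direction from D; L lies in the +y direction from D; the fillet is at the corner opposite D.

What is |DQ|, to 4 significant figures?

56.90

D is at the origin; DE is horizontal with |DE| = 31.1 and E on the −x side, so E = (-31.10, 0.000). DL is vertical with |DL| = 52.3 and L on the +y side, so L = (0.000, 52.30). The virtual corner opposite D is at (-31.10, 52.30). The tangent condition forces BH to be normal to EH and A1 meets QL tangentially, so BQ is at right angles to QL, with radius 8.7, so the center B sits 8.7 in from both sides at B = (-22.40, 43.60). That places the tangent points at H = (-31.10, 43.60) on EH and Q = (-22.40, 52.30) on QL. Then |DQ| = |Q − D| = 56.90.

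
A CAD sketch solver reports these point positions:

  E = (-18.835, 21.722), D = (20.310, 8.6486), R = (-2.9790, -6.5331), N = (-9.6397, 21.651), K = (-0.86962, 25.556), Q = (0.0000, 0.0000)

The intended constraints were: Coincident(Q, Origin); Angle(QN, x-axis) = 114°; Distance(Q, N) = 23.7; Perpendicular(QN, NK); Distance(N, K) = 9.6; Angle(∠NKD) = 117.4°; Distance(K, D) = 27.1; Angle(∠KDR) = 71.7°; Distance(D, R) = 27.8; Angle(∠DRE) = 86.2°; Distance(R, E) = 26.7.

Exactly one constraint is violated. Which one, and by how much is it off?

Distance(R, E) = 26.7 — off by 5.70.

Q = (0.00, 0.00) ✓; QN at 114.0° ✓; |QN| = 23.70 ✓; ∠(QN, NK) = 90.00° ✓; |NK| = 9.600 ✓; ∠NKD = 117.4° ✓; |KD| = 27.10 ✓; ∠KDR = 71.70° ✓; |DR| = 27.80 ✓; ∠DRE = 86.20° ✓; |RE| = 32.40 ✗.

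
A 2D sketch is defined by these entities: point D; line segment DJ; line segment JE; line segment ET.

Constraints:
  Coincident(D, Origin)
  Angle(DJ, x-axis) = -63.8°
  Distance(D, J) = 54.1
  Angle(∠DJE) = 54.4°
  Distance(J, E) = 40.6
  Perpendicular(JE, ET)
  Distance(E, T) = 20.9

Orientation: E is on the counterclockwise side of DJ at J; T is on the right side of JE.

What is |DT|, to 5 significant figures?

65.525

D is at the origin; DJ runs at -63.8° with length 54.1, so J = 54.1·(cos -63.8°, sin -63.8°) = (23.885, -48.542). ∠DJE = 54.4°, so JE runs at -63.8° + (180° − 54.4°) = 61.800° from the x-axis; with |JE| = 40.6, E = J + 40.6·(cos 61.800°, sin 61.800°) = (43.071, -12.761). JE ⟂ ET; with |ET| = 20.9 on the right of JE, T = E + 20.9·(0.88130, -0.47255) = (61.490, -22.637). Then |DT| = |T − D| = 65.525.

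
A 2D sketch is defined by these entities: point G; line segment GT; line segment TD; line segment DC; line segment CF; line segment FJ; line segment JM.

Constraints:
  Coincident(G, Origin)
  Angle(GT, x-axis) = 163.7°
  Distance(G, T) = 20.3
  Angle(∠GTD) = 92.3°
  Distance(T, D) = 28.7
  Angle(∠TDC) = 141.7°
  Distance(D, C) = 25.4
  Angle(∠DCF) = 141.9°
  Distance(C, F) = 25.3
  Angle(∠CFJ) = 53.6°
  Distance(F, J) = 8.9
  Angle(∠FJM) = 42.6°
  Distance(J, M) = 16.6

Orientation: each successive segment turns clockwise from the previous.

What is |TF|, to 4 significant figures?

67.87

G is at the origin; GT runs at 163.7° with length 20.3, so T = (-19.48, 5.698). ∠GTD = 92.3° gives TD at 76.00° from the x-axis; with |TD| = 28.7, D = (-12.54, 33.55). ∠TDC = 141.7° gives DC at 37.70° from the x-axis; with |DC| = 25.4, C = (7.556, 49.08). ∠DCF = 141.9° gives CF at -0.4000° from the x-axis; with |CF| = 25.3, F = (32.86, 48.90). Then |TF| = |F − T| = 67.87.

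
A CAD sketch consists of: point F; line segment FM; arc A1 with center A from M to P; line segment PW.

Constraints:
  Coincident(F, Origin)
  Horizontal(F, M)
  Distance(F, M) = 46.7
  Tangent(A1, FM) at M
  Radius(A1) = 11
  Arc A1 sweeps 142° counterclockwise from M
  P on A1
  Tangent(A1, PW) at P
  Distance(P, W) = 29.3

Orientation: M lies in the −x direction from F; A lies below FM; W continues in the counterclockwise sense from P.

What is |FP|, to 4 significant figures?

56.97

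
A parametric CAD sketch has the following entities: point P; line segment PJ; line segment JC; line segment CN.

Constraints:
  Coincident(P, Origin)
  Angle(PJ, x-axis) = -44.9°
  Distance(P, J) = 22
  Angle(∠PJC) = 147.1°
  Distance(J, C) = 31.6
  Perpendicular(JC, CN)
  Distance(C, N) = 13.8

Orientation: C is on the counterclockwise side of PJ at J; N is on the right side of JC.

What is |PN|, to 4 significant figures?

56.30

P is at the origin; PJ runs at -44.9° with length 22.0, so J = 22.0·(cos -44.9°, sin -44.9°) = (15.58, -15.53). ∠PJC = 147.1°, so JC runs at -44.9° + (180° − 147.1°) = -12.00° from the x-axis; with |JC| = 31.6, C = J + 31.6·(cos -12.00°, sin -12.00°) = (46.49, -22.10). JC ⟂ CN; with |CN| = 13.8 on the right of JC, N = C + 13.8·(-0.2079, -0.9781) = (43.62, -35.60). Then |PN| = |N − P| = 56.30.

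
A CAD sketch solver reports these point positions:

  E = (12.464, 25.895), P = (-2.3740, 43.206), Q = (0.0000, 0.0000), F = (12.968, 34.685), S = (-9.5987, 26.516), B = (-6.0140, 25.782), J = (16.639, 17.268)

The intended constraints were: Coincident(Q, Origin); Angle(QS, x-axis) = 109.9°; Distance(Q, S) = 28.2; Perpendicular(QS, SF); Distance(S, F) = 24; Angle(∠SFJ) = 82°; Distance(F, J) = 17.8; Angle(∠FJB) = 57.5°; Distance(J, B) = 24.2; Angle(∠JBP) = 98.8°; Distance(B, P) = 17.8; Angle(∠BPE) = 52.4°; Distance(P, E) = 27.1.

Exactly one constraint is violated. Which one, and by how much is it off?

Distance(P, E) = 27.1 — off by 4.30.

Q = (0.00, 0.00) ✓; QS at 109.9° ✓; |QS| = 28.20 ✓; ∠(QS, SF) = 90.00° ✓; |SF| = 24.00 ✓; ∠SFJ = 82.00° ✓; |FJ| = 17.80 ✓; ∠FJB = 57.50° ✓; |JB| = 24.20 ✓; ∠JBP = 98.80° ✓; |BP| = 17.80 ✓; ∠BPE = 52.40° ✓; |PE| = 22.80 ✗.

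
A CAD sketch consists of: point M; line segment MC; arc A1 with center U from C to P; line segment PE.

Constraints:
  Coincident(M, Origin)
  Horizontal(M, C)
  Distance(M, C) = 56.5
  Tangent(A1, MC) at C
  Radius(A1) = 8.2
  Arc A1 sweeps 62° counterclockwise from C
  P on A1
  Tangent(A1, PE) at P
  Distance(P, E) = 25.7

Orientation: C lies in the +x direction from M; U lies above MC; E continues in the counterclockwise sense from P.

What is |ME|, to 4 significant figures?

80.48

M is at the origin; MC is horizontal with |MC| = 56.5 and C on the +x side, so C = (56.50, 0.000). Tangency of A1 to MC means the radius UC is perpendicular to MC, so U = C + (0, 8.2) = (56.50, 8.200). On A1, C sits at bearing -90° from U; a 62° counterclockwise sweep puts P at bearing -28°, so P = U + 8.2·(cos -28°, sin -28°) = (63.74, 4.350). The tangent condition forces UP to be normal to PE, so PE runs along (−sin -28°, cos -28°); with |PE| = 25.7, E = (75.81, 27.04). Then |ME| = |E − M| = 80.48.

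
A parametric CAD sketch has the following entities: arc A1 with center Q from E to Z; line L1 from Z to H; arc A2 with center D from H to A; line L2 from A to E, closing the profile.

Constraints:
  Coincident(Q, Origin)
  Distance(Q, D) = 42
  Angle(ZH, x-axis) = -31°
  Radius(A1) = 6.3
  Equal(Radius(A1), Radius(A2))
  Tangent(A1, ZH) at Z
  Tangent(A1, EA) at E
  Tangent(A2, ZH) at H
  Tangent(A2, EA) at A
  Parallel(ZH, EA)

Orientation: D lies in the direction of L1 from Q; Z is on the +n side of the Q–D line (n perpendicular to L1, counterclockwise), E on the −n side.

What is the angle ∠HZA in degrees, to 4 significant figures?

16.70°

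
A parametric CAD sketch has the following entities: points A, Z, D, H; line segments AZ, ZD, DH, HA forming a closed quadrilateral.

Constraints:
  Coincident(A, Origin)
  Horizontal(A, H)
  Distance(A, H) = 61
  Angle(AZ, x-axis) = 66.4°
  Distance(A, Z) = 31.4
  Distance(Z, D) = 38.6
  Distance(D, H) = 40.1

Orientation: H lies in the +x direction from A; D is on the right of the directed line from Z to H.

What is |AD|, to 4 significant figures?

23.52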